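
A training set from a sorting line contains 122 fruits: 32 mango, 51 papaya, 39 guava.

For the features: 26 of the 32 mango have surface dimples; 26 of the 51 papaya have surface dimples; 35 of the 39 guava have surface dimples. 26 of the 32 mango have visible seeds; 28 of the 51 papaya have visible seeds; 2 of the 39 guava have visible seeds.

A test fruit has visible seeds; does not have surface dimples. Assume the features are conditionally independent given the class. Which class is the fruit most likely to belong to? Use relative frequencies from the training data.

mango: (32/122) × (6/32) × (26/32) ≈ 0.039959
papaya: (51/122) × (25/51) × (28/51) ≈ 0.112504
guava: (39/122) × (4/39) × (2/39) ≈ 0.00168138
Highest score → papaya.

papaya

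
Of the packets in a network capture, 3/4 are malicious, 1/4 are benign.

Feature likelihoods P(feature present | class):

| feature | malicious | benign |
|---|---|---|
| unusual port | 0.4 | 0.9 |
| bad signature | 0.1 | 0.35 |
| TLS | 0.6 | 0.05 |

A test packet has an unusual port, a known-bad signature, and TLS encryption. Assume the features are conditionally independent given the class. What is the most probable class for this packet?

malicious

malicious: 0.75 × 0.4 × 0.1 × 0.6 = 0.018
benign: 0.25 × 0.9 × 0.35 × 0.05 = 0.0039375
Highest score → malicious.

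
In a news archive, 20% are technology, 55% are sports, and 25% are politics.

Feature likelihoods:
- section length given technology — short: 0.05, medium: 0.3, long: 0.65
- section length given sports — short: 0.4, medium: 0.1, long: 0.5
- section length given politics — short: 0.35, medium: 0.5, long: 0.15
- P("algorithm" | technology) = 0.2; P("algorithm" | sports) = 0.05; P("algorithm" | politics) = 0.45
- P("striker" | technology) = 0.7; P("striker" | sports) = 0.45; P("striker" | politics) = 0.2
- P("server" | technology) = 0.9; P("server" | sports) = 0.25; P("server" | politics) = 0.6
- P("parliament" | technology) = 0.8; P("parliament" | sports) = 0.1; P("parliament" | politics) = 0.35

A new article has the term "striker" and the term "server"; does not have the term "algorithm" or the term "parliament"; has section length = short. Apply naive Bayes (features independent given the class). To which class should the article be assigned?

technology: 0.2 × 0.05 × (1−0.2) × 0.7 × 0.9 × (1−0.8) = 0.001008
sports: 0.55 × 0.4 × (1−0.05) × 0.45 × 0.25 × (1−0.1) = 0.02116125
politics: 0.25 × 0.35 × (1−0.45) × 0.2 × 0.6 × (1−0.35) = 0.00375375
Highest score → sports.

sports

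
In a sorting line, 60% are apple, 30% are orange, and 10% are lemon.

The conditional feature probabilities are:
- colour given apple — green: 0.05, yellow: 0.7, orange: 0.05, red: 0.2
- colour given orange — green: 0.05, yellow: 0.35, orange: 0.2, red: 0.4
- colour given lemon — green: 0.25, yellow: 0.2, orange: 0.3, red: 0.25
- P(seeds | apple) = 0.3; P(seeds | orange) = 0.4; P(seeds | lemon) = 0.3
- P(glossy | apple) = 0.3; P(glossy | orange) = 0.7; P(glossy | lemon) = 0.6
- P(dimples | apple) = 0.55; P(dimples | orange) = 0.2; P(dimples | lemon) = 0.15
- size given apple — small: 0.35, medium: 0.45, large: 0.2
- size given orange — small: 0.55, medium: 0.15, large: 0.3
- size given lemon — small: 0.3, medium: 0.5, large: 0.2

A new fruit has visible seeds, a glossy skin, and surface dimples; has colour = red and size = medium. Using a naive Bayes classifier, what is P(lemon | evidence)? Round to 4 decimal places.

apple: 0.6 × 0.2 × 0.3 × 0.3 × 0.55 × 0.45 = 0.002673
orange: 0.3 × 0.4 × 0.4 × 0.7 × 0.2 × 0.15 = 0.001008
lemon: 0.1 × 0.25 × 0.3 × 0.6 × 0.15 × 0.5 = 0.0003375
P(lemon | x) = 0.0003375 / 0.0040185 ≈ 0.0840

0.0840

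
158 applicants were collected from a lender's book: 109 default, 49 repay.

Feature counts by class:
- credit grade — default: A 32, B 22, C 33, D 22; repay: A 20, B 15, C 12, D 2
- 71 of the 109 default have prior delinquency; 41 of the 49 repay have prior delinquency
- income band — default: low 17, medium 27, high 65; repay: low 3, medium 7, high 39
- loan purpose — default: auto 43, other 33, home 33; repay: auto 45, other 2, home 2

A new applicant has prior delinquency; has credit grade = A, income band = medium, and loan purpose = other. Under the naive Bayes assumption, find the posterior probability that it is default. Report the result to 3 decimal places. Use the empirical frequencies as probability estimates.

default: (109/158) × (32/109) × (71/109) × (27/109) × (33/109) ≈ 0.00989349
repay: (49/158) × (20/49) × (41/49) × (7/49) × (2/49) ≈ 0.000617585
P(default | x) = 0.00989349 / 0.010511075 ≈ 0.941

0.941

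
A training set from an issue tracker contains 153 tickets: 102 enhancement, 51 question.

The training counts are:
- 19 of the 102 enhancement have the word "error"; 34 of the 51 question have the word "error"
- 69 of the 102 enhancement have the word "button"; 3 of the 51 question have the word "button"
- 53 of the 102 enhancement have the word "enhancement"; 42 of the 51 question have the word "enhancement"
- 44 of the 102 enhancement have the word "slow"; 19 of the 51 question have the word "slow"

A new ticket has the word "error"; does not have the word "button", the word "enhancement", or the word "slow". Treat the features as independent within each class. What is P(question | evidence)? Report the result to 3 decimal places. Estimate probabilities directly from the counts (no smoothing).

0.678

enhancement: (102/153) × (19/102) × (33/102) × (49/102) × (58/102) ≈ 0.0109749
question: (51/153) × (34/51) × (48/51) × (9/51) × (32/51) ≈ 0.0231585
P(question | x) = 0.0231585 / 0.0341334 ≈ 0.678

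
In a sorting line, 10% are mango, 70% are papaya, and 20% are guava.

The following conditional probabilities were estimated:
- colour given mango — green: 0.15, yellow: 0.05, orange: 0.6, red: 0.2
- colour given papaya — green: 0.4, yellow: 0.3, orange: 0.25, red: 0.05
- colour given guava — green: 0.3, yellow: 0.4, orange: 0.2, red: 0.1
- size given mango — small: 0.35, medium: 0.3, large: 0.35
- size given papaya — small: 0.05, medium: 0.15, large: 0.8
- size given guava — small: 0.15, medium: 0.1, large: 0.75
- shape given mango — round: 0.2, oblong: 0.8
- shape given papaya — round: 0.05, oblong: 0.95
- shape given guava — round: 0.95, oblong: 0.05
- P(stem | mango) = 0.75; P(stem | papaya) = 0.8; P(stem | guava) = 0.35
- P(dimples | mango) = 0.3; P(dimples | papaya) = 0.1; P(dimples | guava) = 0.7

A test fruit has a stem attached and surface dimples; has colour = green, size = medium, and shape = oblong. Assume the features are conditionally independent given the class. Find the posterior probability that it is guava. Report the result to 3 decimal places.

mango: 0.1 × 0.15 × 0.3 × 0.8 × 0.75 × 0.3 = 0.00081
papaya: 0.7 × 0.4 × 0.15 × 0.95 × 0.8 × 0.1 = 0.003192
guava: 0.2 × 0.3 × 0.1 × 0.05 × 0.35 × 0.7 = 0.0000735
P(guava | x) = 0.0000735 / 0.0040755 ≈ 0.018

0.018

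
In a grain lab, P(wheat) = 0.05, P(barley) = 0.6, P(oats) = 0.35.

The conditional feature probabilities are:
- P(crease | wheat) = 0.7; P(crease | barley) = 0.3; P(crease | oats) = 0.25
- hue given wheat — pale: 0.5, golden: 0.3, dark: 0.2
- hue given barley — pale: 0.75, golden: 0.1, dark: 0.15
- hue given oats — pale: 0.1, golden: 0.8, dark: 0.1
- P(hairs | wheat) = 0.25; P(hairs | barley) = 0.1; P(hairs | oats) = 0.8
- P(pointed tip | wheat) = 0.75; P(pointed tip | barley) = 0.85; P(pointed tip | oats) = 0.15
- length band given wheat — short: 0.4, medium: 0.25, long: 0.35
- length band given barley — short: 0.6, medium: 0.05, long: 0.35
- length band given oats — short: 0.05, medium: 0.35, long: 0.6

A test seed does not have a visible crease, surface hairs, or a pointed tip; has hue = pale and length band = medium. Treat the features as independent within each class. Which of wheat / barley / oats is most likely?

barley

wheat: 0.05 × (1−0.7) × 0.5 × (1−0.25) × (1−0.75) × 0.25 = 0.0003515625
barley: 0.6 × (1−0.3) × 0.75 × (1−0.1) × (1−0.85) × 0.05 = 0.00212625
oats: 0.35 × (1−0.25) × 0.1 × (1−0.8) × (1−0.15) × 0.35 = 0.001561875
Highest score → barley.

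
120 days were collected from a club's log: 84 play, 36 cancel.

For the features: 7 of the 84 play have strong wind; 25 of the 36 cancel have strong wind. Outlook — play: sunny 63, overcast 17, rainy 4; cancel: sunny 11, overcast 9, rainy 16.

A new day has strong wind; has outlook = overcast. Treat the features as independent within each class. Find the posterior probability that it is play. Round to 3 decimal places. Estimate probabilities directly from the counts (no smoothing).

0.185

play: (84/120) × (7/84) × (17/84) ≈ 0.0118056
cancel: (36/120) × (25/36) × (9/36) ≈ 0.0520833
P(play | x) = 0.0118056 / 0.0638889 ≈ 0.185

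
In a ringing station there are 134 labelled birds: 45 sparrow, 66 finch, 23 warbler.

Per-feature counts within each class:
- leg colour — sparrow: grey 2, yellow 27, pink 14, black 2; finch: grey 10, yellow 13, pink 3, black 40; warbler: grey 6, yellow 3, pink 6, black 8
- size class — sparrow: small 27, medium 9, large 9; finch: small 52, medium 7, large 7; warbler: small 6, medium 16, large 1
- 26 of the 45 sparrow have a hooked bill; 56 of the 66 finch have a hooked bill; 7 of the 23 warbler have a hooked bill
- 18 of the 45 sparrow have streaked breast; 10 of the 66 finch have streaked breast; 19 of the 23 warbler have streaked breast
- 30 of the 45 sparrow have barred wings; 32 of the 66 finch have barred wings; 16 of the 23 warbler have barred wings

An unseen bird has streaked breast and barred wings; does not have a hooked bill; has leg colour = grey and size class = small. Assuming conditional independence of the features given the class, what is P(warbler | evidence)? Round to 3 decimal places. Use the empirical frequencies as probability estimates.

sparrow: (45/134) × (2/45) × (27/45) × (19/45) × (18/45) × (30/45) ≈ 0.00100829
finch: (66/134) × (10/66) × (52/66) × (10/66) × (10/66) × (32/66) ≈ 0.000654444
warbler: (23/134) × (6/23) × (6/23) × (16/23) × (19/23) × (16/23) ≈ 0.0046696
P(warbler | x) = 0.0046696 / 0.006332334 ≈ 0.737

0.737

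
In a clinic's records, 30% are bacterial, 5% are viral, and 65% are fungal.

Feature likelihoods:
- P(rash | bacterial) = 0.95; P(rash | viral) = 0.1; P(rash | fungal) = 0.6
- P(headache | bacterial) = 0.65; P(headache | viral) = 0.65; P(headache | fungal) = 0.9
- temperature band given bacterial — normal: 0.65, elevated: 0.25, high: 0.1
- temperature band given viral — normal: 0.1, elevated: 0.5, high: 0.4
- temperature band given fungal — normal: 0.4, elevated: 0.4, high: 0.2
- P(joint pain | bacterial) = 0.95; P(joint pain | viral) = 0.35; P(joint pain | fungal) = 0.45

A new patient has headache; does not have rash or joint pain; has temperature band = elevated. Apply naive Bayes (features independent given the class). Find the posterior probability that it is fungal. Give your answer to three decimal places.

bacterial: 0.3 × (1−0.95) × 0.65 × 0.25 × (1−0.95) = 0.000121875
viral: 0.05 × (1−0.1) × 0.65 × 0.5 × (1−0.35) = 0.00950625
fungal: 0.65 × (1−0.6) × 0.9 × 0.4 × (1−0.45) = 0.05148
P(fungal | x) = 0.05148 / 0.061108125 ≈ 0.842

0.842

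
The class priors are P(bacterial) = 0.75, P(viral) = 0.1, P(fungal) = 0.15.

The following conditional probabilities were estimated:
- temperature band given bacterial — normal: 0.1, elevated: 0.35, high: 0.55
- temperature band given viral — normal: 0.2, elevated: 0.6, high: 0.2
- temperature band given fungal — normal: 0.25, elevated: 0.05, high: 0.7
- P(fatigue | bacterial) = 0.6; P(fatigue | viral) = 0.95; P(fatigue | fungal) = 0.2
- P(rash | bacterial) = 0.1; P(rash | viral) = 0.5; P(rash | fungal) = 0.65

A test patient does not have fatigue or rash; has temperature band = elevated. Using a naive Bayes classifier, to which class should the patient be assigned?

bacterial: 0.75 × 0.35 × (1−0.6) × (1−0.1) = 0.0945
viral: 0.1 × 0.6 × (1−0.95) × (1−0.5) = 0.0015
fungal: 0.15 × 0.05 × (1−0.2) × (1−0.65) = 0.0021
Highest score → bacterial.

bacterial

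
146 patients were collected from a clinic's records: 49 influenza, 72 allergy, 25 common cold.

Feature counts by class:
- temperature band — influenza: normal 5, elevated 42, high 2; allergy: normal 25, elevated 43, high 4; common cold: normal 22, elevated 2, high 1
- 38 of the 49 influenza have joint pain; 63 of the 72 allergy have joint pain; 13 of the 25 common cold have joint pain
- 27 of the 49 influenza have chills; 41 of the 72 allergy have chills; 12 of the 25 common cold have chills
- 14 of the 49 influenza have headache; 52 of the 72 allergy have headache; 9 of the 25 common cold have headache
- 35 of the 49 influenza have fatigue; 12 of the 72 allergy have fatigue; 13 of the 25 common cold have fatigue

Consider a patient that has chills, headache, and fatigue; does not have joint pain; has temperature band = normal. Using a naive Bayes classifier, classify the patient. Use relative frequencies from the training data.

influenza: (49/146) × (5/49) × (11/49) × (27/49) × (14/49) × (35/49) ≈ 0.000864541
allergy: (72/146) × (25/72) × (9/72) × (41/72) × (52/72) × (12/72) ≈ 0.00146713
common cold: (25/146) × (22/25) × (12/25) × (12/25) × (9/25) × (13/25) ≈ 0.00649917
Highest score → common cold.

common cold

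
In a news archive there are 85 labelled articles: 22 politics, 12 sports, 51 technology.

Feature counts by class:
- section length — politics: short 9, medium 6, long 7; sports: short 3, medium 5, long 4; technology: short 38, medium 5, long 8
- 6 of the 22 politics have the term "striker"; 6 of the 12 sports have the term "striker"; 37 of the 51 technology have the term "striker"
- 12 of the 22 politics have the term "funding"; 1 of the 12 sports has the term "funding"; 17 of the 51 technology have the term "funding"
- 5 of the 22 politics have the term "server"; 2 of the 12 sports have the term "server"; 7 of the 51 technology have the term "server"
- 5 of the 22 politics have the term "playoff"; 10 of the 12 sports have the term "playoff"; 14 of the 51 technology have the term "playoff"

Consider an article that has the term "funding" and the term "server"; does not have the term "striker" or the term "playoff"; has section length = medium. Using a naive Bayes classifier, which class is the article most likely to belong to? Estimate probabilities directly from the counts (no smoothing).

politics: (22/85) × (6/22) × (16/22) × (12/22) × (5/22) × (17/22) ≈ 0.0049177
sports: (12/85) × (5/12) × (6/12) × (1/12) × (2/12) × (2/12) ≈ 0.0000680828
technology: (51/85) × (5/51) × (14/51) × (17/51) × (7/51) × (37/51) ≈ 0.000535978
Highest score → politics.

politics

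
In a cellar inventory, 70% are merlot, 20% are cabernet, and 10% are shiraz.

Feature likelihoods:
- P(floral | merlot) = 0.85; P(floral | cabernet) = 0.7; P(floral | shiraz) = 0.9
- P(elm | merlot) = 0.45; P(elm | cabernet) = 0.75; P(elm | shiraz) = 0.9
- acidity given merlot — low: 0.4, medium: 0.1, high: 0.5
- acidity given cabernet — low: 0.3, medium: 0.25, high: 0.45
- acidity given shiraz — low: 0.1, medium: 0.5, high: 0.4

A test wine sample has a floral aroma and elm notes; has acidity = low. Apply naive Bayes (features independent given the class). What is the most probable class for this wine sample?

merlot

merlot: 0.7 × 0.85 × 0.45 × 0.4 = 0.1071
cabernet: 0.2 × 0.7 × 0.75 × 0.3 = 0.0315
shiraz: 0.1 × 0.9 × 0.9 × 0.1 = 0.0081
Highest score → merlot.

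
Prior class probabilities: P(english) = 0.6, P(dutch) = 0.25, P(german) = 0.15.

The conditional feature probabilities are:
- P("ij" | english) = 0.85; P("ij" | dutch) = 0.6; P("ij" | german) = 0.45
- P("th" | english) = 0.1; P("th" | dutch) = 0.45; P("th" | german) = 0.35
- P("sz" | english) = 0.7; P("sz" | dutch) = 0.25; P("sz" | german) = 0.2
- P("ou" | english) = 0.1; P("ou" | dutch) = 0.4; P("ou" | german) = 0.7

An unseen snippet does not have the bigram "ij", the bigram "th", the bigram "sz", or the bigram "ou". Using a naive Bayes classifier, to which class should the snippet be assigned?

english: 0.6 × (1−0.85) × (1−0.1) × (1−0.7) × (1−0.1) = 0.02187
dutch: 0.25 × (1−0.6) × (1−0.45) × (1−0.25) × (1−0.4) = 0.02475
german: 0.15 × (1−0.45) × (1−0.35) × (1−0.2) × (1−0.7) = 0.01287
Highest score → dutch.

dutch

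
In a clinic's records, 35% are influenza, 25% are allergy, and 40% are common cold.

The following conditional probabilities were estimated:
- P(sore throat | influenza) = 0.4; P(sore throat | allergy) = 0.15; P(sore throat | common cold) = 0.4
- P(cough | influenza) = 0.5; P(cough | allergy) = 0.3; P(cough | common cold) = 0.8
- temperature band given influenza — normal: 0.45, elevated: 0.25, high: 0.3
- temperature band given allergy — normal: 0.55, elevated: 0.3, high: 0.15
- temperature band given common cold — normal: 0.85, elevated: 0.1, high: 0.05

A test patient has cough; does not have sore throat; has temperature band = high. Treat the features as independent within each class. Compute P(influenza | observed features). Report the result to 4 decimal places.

0.6218

influenza: 0.35 × (1−0.4) × 0.5 × 0.3 = 0.0315
allergy: 0.25 × (1−0.15) × 0.3 × 0.15 = 0.0095625
common cold: 0.4 × (1−0.4) × 0.8 × 0.05 = 0.0096
P(influenza | x) = 0.0315 / 0.0506625 ≈ 0.6218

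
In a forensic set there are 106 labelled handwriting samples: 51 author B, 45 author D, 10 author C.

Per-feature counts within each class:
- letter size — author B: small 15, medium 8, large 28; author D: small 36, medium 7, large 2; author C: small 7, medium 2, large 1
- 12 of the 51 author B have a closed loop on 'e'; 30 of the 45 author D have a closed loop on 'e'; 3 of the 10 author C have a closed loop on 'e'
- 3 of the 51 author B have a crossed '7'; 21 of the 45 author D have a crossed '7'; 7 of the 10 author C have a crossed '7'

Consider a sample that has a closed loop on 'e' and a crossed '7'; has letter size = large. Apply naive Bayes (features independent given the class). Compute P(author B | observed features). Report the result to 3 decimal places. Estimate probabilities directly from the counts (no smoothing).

author B: (51/106) × (28/51) × (12/51) × (3/51) ≈ 0.00365607
author D: (45/106) × (2/45) × (30/45) × (21/45) ≈ 0.00587002
author C: (10/106) × (1/10) × (3/10) × (7/10) ≈ 0.00198113
P(author B | x) = 0.00365607 / 0.01150722 ≈ 0.318

0.318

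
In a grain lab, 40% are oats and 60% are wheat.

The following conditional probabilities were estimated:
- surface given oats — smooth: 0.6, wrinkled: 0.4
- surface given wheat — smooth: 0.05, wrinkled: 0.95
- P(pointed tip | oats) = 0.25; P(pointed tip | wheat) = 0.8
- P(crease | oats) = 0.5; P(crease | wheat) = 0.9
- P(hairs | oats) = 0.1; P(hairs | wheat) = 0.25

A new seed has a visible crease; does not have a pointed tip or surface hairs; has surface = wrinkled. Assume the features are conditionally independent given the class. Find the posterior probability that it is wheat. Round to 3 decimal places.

oats: 0.4 × 0.4 × (1−0.25) × 0.5 × (1−0.1) = 0.054
wheat: 0.6 × 0.95 × (1−0.8) × 0.9 × (1−0.25) = 0.07695
P(wheat | x) = 0.07695 / 0.13095 ≈ 0.588

0.588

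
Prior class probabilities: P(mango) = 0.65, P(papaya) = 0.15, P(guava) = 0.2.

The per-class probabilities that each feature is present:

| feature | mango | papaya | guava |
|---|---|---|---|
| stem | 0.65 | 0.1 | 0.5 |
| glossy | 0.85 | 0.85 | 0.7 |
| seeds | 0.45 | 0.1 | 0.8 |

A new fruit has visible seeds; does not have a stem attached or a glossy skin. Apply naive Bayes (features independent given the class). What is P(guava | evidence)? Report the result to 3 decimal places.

0.580

mango: 0.65 × (1−0.65) × (1−0.85) × 0.45 = 0.01535625
papaya: 0.15 × (1−0.1) × (1−0.85) × 0.1 = 0.002025
guava: 0.2 × (1−0.5) × (1−0.7) × 0.8 = 0.024
P(guava | x) = 0.024 / 0.04138125 ≈ 0.580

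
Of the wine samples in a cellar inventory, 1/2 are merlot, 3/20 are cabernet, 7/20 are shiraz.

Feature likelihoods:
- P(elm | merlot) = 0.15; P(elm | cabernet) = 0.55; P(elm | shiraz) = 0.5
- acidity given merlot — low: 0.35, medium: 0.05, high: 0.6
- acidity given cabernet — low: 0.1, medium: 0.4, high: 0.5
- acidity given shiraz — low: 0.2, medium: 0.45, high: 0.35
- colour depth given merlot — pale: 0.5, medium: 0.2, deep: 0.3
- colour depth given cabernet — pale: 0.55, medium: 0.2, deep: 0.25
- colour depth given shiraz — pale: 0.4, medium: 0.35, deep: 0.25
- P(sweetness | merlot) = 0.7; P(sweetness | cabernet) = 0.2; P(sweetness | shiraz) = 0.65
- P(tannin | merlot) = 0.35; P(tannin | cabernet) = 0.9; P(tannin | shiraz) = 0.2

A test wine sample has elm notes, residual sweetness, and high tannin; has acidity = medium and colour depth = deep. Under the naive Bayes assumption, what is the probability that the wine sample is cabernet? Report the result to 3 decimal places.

merlot: 0.5 × 0.15 × 0.05 × 0.3 × 0.7 × 0.35 = 0.000275625
cabernet: 0.15 × 0.55 × 0.4 × 0.25 × 0.2 × 0.9 = 0.001485
shiraz: 0.35 × 0.5 × 0.45 × 0.25 × 0.65 × 0.2 = 0.002559375
P(cabernet | x) = 0.001485 / 0.00432 ≈ 0.344

0.344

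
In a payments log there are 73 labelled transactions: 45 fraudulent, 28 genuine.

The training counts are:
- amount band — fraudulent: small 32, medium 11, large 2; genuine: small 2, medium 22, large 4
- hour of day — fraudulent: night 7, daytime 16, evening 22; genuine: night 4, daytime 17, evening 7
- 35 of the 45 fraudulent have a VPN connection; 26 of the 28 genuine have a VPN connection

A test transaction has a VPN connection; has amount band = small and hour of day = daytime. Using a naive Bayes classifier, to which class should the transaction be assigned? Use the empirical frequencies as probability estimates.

fraudulent

fraudulent: (45/73) × (32/45) × (16/45) × (35/45) ≈ 0.121224
genuine: (28/73) × (2/28) × (17/28) × (26/28) ≈ 0.0154459
Highest score → fraudulent.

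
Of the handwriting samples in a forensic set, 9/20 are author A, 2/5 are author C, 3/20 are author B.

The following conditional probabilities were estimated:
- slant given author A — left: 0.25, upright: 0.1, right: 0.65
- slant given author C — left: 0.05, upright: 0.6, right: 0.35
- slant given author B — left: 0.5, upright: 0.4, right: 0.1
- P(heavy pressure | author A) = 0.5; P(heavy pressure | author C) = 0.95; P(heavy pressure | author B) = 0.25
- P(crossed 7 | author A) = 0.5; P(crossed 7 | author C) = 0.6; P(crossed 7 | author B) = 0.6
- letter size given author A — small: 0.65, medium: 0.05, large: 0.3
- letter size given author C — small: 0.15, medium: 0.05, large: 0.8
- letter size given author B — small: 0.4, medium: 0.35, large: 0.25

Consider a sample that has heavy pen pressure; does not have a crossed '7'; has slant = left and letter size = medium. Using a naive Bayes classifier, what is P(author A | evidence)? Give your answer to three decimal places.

author A: 0.45 × 0.25 × 0.5 × (1−0.5) × 0.05 = 0.00140625
author C: 0.4 × 0.05 × 0.95 × (1−0.6) × 0.05 = 0.00038
author B: 0.15 × 0.5 × 0.25 × (1−0.6) × 0.35 = 0.002625
P(author A | x) = 0.00140625 / 0.00441125 ≈ 0.319

0.319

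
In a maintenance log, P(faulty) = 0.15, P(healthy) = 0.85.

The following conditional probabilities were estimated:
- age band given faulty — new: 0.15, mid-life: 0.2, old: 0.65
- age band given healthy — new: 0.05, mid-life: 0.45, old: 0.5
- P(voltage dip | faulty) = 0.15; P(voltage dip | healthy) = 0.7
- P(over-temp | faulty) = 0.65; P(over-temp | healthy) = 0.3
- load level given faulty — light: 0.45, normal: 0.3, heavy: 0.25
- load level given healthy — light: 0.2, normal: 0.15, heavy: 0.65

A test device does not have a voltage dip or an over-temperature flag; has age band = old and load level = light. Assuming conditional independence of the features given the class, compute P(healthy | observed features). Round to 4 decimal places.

faulty: 0.15 × 0.65 × (1−0.15) × (1−0.65) × 0.45 = 0.0130528125
healthy: 0.85 × 0.5 × (1−0.7) × (1−0.3) × 0.2 = 0.01785
P(healthy | x) = 0.01785 / 0.0309028125 ≈ 0.5776

0.5776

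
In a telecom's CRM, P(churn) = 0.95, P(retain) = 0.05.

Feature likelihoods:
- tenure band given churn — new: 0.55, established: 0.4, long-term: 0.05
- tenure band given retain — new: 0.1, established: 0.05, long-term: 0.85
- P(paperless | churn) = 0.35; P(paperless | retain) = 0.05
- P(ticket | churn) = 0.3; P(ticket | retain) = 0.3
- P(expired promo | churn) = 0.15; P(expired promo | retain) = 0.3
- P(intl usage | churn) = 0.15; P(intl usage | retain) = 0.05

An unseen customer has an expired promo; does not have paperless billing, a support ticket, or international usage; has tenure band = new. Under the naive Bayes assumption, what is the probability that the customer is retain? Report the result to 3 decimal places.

0.030

churn: 0.95 × 0.55 × (1−0.35) × (1−0.3) × 0.15 × (1−0.15) = 0.03031153125
retain: 0.05 × 0.1 × (1−0.05) × (1−0.3) × 0.3 × (1−0.05) = 0.000947625
P(retain | x) = 0.000947625 / 0.03125915625 ≈ 0.030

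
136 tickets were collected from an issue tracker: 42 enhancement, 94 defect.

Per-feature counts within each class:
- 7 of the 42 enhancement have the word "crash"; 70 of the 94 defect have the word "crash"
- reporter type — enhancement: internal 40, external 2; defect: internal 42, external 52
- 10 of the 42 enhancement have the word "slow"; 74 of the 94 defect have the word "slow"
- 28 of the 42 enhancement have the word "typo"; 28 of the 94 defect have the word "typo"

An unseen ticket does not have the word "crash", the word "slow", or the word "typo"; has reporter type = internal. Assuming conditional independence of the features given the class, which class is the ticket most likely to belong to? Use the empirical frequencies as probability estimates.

enhancement: (42/136) × (35/42) × (40/42) × (32/42) × (14/42) ≈ 0.0622471
defect: (94/136) × (24/94) × (42/94) × (20/94) × (66/94) ≈ 0.0117791
Highest score → enhancement.

enhancement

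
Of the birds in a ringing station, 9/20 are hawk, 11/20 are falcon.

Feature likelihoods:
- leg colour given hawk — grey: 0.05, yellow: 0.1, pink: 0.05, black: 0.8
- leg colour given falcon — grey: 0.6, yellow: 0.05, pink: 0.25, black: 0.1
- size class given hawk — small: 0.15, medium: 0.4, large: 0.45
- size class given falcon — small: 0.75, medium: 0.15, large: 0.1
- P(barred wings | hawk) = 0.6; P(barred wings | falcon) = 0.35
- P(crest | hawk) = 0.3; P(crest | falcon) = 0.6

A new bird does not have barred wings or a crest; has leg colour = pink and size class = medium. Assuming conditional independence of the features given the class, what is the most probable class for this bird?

falcon

hawk: 0.45 × 0.05 × 0.4 × (1−0.6) × (1−0.3) = 0.00252
falcon: 0.55 × 0.25 × 0.15 × (1−0.35) × (1−0.6) = 0.0053625
Highest score → falcon.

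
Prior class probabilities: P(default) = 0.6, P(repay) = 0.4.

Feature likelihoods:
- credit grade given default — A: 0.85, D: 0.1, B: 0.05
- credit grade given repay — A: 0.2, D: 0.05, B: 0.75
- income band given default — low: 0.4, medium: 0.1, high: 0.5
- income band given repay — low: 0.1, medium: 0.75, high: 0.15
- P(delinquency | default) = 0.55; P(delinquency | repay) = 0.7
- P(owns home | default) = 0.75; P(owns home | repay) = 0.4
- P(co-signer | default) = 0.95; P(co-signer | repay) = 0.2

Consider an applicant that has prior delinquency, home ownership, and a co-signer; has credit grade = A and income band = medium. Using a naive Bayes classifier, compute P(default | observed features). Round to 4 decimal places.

default: 0.6 × 0.85 × 0.1 × 0.55 × 0.75 × 0.95 = 0.019985625
repay: 0.4 × 0.2 × 0.75 × 0.7 × 0.4 × 0.2 = 0.00336
P(default | x) = 0.019985625 / 0.023345625 ≈ 0.8561

0.8561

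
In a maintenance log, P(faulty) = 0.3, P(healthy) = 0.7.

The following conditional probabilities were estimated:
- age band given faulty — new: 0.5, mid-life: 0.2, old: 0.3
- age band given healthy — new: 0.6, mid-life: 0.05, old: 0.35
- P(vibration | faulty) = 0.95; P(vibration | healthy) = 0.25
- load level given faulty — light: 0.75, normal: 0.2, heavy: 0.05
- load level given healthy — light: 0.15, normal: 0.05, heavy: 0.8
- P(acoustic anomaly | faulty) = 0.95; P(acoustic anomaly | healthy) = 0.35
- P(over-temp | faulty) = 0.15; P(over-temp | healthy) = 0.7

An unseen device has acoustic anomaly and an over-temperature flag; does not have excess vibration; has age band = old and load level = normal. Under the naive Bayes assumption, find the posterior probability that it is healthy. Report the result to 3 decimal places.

faulty: 0.3 × 0.3 × (1−0.95) × 0.2 × 0.95 × 0.15 = 0.00012825
healthy: 0.7 × 0.35 × (1−0.25) × 0.05 × 0.35 × 0.7 = 0.0022509375
P(healthy | x) = 0.0022509375 / 0.0023791875 ≈ 0.946

0.946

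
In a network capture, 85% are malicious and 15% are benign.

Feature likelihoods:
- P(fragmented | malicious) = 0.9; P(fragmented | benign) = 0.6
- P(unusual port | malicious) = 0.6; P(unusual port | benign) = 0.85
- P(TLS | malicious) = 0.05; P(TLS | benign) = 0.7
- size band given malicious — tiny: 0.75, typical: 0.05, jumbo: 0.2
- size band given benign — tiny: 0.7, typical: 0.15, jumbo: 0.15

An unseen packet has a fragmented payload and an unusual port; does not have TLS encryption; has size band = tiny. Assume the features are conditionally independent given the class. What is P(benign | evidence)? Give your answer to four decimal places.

0.0468

malicious: 0.85 × 0.9 × 0.6 × (1−0.05) × 0.75 = 0.3270375
benign: 0.15 × 0.6 × 0.85 × (1−0.7) × 0.7 = 0.016065
P(benign | x) = 0.016065 / 0.3431025 ≈ 0.0468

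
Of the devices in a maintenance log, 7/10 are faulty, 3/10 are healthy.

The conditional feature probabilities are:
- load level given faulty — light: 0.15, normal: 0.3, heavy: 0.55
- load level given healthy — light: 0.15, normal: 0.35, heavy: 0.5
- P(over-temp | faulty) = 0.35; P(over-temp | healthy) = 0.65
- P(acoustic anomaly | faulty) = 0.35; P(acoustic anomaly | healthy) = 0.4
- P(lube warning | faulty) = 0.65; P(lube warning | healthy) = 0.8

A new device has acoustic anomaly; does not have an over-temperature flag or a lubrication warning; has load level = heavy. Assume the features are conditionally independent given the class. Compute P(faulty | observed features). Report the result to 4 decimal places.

0.8795

faulty: 0.7 × 0.55 × (1−0.35) × 0.35 × (1−0.65) = 0.030655625
healthy: 0.3 × 0.5 × (1−0.65) × 0.4 × (1−0.8) = 0.0042
P(faulty | x) = 0.030655625 / 0.034855625 ≈ 0.8795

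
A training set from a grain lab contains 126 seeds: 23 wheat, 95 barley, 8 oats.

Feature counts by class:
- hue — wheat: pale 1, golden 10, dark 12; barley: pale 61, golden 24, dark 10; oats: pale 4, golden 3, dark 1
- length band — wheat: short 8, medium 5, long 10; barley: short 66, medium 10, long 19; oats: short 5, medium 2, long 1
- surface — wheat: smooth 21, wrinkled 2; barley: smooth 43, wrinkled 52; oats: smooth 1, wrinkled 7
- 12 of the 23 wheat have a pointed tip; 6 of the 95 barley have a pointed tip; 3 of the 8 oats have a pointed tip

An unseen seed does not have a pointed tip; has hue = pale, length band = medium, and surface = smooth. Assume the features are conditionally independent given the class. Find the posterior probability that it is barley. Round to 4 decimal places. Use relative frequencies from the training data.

0.9402

wheat: (23/126) × (1/23) × (5/23) × (21/23) × (11/23) ≈ 0.000753404
barley: (95/126) × (61/95) × (10/95) × (43/95) × (89/95) ≈ 0.0216096
oats: (8/126) × (4/8) × (2/8) × (1/8) × (5/8) ≈ 0.00062004
P(barley | x) = 0.0216096 / 0.022983044 ≈ 0.9402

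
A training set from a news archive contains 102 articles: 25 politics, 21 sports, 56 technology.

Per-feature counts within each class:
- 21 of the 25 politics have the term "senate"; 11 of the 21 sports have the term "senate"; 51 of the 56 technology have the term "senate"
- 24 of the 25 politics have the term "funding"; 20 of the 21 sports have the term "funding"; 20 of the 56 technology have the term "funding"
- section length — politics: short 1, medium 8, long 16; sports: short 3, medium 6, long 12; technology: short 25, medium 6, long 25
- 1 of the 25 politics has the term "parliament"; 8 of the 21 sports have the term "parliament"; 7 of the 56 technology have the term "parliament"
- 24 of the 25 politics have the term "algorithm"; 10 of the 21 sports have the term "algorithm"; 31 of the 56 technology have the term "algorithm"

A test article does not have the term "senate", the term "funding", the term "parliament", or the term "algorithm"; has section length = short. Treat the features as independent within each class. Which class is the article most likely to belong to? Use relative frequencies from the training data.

politics: (25/102) × (4/25) × (1/25) × (1/25) × (24/25) × (1/25) ≈ 0.00000240941
sports: (21/102) × (10/21) × (1/21) × (3/21) × (13/21) × (11/21) ≈ 0.000216262
technology: (56/102) × (5/56) × (36/56) × (25/56) × (49/56) × (25/56) ≈ 0.00549536
Highest score → technology.

technology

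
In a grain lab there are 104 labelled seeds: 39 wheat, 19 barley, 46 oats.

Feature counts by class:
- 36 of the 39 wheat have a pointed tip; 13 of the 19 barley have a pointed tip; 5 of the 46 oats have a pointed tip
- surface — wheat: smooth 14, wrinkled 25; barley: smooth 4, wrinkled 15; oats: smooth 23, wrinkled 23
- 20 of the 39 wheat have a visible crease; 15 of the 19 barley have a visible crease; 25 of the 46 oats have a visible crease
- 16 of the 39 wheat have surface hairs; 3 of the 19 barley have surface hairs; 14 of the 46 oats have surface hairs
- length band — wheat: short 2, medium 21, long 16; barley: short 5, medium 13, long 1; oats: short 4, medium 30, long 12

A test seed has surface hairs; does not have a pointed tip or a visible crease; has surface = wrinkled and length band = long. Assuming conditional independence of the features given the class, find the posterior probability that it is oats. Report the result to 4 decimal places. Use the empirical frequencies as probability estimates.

0.8174

wheat: (39/104) × (3/39) × (25/39) × (19/39) × (16/39) × (16/39) ≈ 0.00151622
barley: (19/104) × (6/19) × (15/19) × (4/19) × (3/19) × (1/19) ≈ 0.0000796849
oats: (46/104) × (41/46) × (23/46) × (21/46) × (14/46) × (12/46) ≈ 0.00714456
P(oats | x) = 0.00714456 / 0.0087404649 ≈ 0.8174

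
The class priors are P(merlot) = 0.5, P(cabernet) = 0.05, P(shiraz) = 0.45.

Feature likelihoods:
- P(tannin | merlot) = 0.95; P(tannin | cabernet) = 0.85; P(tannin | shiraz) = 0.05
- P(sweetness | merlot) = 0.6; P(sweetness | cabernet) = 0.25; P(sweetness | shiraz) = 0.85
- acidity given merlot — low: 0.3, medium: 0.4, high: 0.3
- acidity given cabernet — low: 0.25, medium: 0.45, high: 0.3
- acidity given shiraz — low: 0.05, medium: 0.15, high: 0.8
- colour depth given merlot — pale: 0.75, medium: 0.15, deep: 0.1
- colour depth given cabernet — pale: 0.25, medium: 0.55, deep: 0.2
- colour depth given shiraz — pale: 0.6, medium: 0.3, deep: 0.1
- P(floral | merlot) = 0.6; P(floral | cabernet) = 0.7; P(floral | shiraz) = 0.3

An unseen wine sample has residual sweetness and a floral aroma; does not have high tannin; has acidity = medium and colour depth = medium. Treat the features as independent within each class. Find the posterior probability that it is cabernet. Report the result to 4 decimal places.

merlot: 0.5 × (1−0.95) × 0.6 × 0.4 × 0.15 × 0.6 = 0.00054
cabernet: 0.05 × (1−0.85) × 0.25 × 0.45 × 0.55 × 0.7 = 0.00032484375
shiraz: 0.45 × (1−0.05) × 0.85 × 0.15 × 0.3 × 0.3 = 0.0049055625
P(cabernet | x) = 0.00032484375 / 0.00577040625 ≈ 0.0563

0.0563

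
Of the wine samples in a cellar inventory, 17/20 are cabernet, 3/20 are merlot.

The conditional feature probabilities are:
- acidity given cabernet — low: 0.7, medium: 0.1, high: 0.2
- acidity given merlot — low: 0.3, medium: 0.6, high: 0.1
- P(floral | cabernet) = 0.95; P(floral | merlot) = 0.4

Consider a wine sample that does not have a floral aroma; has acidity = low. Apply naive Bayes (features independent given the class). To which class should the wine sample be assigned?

cabernet

cabernet: 0.85 × 0.7 × (1−0.95) = 0.02975
merlot: 0.15 × 0.3 × (1−0.4) = 0.027
Highest score → cabernet.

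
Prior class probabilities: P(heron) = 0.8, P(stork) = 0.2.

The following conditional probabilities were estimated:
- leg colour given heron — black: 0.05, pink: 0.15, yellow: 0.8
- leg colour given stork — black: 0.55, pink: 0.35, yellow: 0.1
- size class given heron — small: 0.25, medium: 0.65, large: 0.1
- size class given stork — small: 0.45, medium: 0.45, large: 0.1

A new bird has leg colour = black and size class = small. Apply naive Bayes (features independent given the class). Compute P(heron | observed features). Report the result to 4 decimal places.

heron: 0.8 × 0.05 × 0.25 = 0.01
stork: 0.2 × 0.55 × 0.45 = 0.0495
P(heron | x) = 0.01 / 0.0595 ≈ 0.1681

0.1681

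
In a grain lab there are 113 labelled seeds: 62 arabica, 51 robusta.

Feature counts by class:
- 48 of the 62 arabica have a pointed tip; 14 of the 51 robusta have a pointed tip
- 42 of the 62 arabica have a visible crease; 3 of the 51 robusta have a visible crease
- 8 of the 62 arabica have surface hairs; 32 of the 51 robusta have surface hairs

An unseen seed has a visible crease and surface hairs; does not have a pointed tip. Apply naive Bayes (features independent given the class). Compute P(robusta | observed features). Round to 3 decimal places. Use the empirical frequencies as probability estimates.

0.527

arabica: (62/113) × (14/62) × (42/62) × (8/62) ≈ 0.0108294
robusta: (51/113) × (37/51) × (3/51) × (32/51) ≈ 0.0120852
P(robusta | x) = 0.0120852 / 0.0229146 ≈ 0.527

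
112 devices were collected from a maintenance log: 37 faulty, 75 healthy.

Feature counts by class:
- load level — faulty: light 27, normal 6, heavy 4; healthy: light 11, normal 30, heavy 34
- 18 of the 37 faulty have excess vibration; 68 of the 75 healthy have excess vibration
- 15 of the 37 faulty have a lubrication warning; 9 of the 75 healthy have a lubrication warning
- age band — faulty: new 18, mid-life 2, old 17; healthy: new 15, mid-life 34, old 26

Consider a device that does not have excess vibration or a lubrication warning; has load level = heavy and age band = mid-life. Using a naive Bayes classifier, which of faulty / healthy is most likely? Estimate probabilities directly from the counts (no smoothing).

healthy

faulty: (37/112) × (4/37) × (19/37) × (22/37) × (2/37) ≈ 0.000589445
healthy: (75/112) × (34/75) × (7/75) × (66/75) × (34/75) ≈ 0.0113031
Highest score → healthy.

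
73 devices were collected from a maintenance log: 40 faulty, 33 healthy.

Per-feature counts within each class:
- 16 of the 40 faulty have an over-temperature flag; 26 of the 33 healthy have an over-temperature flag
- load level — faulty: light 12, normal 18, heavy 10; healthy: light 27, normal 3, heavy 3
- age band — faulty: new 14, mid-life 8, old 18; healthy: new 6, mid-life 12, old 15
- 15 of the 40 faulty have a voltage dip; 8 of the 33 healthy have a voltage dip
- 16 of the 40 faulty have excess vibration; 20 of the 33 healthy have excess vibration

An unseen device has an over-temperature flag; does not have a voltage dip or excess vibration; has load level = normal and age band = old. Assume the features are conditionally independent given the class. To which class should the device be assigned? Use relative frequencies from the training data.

faulty: (40/73) × (16/40) × (18/40) × (18/40) × (25/40) × (24/40) ≈ 0.0166438
healthy: (33/73) × (26/33) × (3/33) × (15/33) × (25/33) × (13/33) ≈ 0.00439229
Highest score → faulty.

faulty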